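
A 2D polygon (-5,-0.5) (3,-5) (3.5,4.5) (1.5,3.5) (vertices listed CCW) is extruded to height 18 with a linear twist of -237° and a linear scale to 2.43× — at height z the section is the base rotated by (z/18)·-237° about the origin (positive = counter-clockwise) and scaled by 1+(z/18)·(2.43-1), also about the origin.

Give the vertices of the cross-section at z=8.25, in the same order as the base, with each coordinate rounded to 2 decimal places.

Cross-section at z=8.25: (1.86,8.11) (-9.43,-2.06) (5.21,-7.87) (4.70,-4.20)

t = z/height = 8.25/18 = 0.458333
s = 1 + (scale-1)·z/height = 1 + (2.43-1)·8.25/18 = 1.655417
θ = twist·z/height = -237°·8.25/18 = -108.6250° = -1.895864 rad
cos θ = -0.319373, sin θ = -0.947629 (intermediates below are computed at full precision and shown rounded to 5 d.p.)
v1: (-5,-0.5) → rotate → (1.12305,4.89783) → ×s → (1.85911,8.10795) → (1.86,8.11)
v2: (3,-5) → rotate → (-5.69626,-1.24602) → ×s → (-9.42969,-2.06269) → (-9.43,-2.06)
v3: (3.5,4.5) → rotate → (3.14653,-4.75388) → ×s → (5.20881,-7.86965) → (5.21,-7.87)
v4: (1.5,3.5) → rotate → (2.83764,-2.53925) → ×s → (4.69748,-4.20351) → (4.70,-4.20)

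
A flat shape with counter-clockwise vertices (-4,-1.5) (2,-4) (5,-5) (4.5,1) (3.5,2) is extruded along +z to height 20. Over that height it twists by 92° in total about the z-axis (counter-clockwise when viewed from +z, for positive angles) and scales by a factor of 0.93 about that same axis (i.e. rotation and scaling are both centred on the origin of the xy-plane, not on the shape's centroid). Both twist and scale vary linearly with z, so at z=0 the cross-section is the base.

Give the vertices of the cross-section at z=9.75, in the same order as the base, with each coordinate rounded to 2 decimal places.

t = z/height = 9.75/20 = 0.4875
s = 1 + (scale-1)·z/height = 1 + (0.93-1)·9.75/20 = 0.965875
θ = twist·z/height = 92°·9.75/20 = 44.8500° = 0.782780 rad
cos θ = 0.708956, sin θ = 0.705253 (intermediates below are computed at full precision and shown rounded to 5 d.p.)
v1: (-4,-1.5) → rotate → (-1.77794,-3.88445) → ×s → (-1.71727,-3.75189) → (-1.72,-3.75)
v2: (2,-4) → rotate → (4.23892,-1.42532) → ×s → (4.09427,-1.37668) → (4.09,-1.38)
v3: (5,-5) → rotate → (7.07104,-0.01851) → ×s → (6.82974,-0.01788) → (6.83,-0.02)
v4: (4.5,1) → rotate → (2.48505,3.88259) → ×s → (2.40024,3.75010) → (2.40,3.75)
v5: (3.5,2) → rotate → (1.07084,3.88630) → ×s → (1.03430,3.75368) → (1.03,3.75)

Cross-section at z=9.75: (-1.72,-3.75) (4.09,-1.38) (6.83,-0.02) (2.40,3.75) (1.03,3.75)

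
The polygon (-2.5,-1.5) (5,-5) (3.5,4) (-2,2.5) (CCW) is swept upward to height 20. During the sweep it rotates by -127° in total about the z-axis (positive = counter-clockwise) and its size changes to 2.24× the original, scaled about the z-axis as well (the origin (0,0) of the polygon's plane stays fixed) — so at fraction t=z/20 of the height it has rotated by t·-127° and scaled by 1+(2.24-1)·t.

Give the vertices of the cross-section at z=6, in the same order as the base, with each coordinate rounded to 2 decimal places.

Cross-section at z=6: (-3.97,0.50) (1.17,-9.63) (7.17,1.36) (-0.04,4.39)

t = z/height = 6/20 = 0.3
s = 1 + (scale-1)·z/height = 1 + (2.24-1)·6/20 = 1.372000
θ = twist·z/height = -127°·6/20 = -38.1000° = -0.664970 rad
cos θ = 0.786935, sin θ = -0.617036 (intermediates below are computed at full precision and shown rounded to 5 d.p.)
v1: (-2.5,-1.5) → rotate → (-2.89289,0.36219) → ×s → (-3.96905,0.49692) → (-3.97,0.50)
v2: (5,-5) → rotate → (0.84950,-7.01985) → ×s → (1.16551,-9.63124) → (1.17,-9.63)
v3: (3.5,4) → rotate → (5.22242,0.98811) → ×s → (7.16515,1.35569) → (7.17,1.36)
v4: (-2,2.5) → rotate → (-0.03128,3.20141) → ×s → (-0.04292,4.39233) → (-0.04,4.39)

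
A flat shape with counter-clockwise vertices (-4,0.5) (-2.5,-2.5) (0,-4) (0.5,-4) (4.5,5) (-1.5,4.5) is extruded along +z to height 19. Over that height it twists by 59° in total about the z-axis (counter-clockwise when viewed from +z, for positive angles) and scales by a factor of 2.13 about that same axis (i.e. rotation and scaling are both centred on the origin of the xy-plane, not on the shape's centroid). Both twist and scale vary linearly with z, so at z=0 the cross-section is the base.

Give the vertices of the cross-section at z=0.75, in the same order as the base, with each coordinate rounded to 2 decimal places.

Cross-section at z=0.75: (-4.20,0.35) (-2.50,-2.72) (0.17,-4.17) (0.69,-4.15) (4.48,5.41) (-1.76,4.63)

t = z/height = 0.75/19 = 0.0394737
s = 1 + (scale-1)·z/height = 1 + (2.13-1)·0.75/19 = 1.044605
θ = twist·z/height = 59°·0.75/19 = 2.3289° = 0.040648 rad
cos θ = 0.999174, sin θ = 0.040637 (intermediates below are computed at full precision and shown rounded to 5 d.p.)
v1: (-4,0.5) → rotate → (-4.01701,0.33704) → ×s → (-4.19619,0.35207) → (-4.20,0.35)
v2: (-2.5,-2.5) → rotate → (-2.39634,-2.59953) → ×s → (-2.50323,-2.71548) → (-2.50,-2.72)
v3: (0,-4) → rotate → (0.16255,-3.99670) → ×s → (0.16980,-4.17497) → (0.17,-4.17)
v4: (0.5,-4) → rotate → (0.66213,-3.97638) → ×s → (0.69167,-4.15375) → (0.69,-4.15)
v5: (4.5,5) → rotate → (4.29310,5.17873) → ×s → (4.48459,5.40973) → (4.48,5.41)
v6: (-1.5,4.5) → rotate → (-1.68163,4.43533) → ×s → (-1.75664,4.63317) → (-1.76,4.63)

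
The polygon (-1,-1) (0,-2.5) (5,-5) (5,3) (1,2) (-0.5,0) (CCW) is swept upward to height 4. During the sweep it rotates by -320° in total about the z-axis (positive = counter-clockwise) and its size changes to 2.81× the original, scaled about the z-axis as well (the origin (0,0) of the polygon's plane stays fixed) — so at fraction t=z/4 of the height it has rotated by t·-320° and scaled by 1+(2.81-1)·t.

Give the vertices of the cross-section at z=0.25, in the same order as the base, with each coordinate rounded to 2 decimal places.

Cross-section at z=0.25: (-1.43,-0.67) (-0.95,-2.61) (3.33,-7.13) (6.37,1.23) (1.81,1.71) (-0.52,0.19)

t = z/height = 0.25/4 = 0.0625
s = 1 + (scale-1)·z/height = 1 + (2.81-1)·0.25/4 = 1.113125
θ = twist·z/height = -320°·0.25/4 = -20.0000° = -0.349066 rad
cos θ = 0.939693, sin θ = -0.342020 (intermediates below are computed at full precision and shown rounded to 5 d.p.)
v1: (-1,-1) → rotate → (-1.28171,-0.59767) → ×s → (-1.42671,-0.66528) → (-1.43,-0.67)
v2: (0,-2.5) → rotate → (-0.85505,-2.34923) → ×s → (-0.95178,-2.61499) → (-0.95,-2.61)
v3: (5,-5) → rotate → (2.98836,-6.40856) → ×s → (3.32642,-7.13353) → (3.33,-7.13)
v4: (5,3) → rotate → (5.72452,1.10898) → ×s → (6.37211,1.23443) → (6.37,1.23)
v5: (1,2) → rotate → (1.62373,1.53737) → ×s → (1.80742,1.71128) → (1.81,1.71)
v6: (-0.5,0) → rotate → (-0.46985,0.17101) → ×s → (-0.52300,0.19036) → (-0.52,0.19)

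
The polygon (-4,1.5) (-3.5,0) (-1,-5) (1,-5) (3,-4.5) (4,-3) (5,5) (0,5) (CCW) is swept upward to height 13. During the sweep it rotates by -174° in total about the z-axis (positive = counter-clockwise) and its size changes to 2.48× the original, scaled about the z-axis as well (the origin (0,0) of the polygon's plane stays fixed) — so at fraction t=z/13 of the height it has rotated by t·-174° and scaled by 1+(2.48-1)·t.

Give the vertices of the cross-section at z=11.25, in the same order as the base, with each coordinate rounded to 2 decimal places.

t = z/height = 11.25/13 = 0.865385
s = 1 + (scale-1)·z/height = 1 + (2.48-1)·11.25/13 = 2.280769
θ = twist·z/height = -174°·11.25/13 = -150.5769° = -2.628063 rad
cos θ = -0.871016, sin θ = -0.491255 (intermediates below are computed at full precision and shown rounded to 5 d.p.)
v1: (-4,1.5) → rotate → (4.22095,0.65849) → ×s → (9.62700,1.50187) → (9.63,1.50)
v2: (-3.5,0) → rotate → (3.04856,1.71939) → ×s → (6.95305,3.92153) → (6.95,3.92)
v3: (-1,-5) → rotate → (-1.58526,4.84633) → ×s → (-3.61561,11.05337) → (-3.62,11.05)
v4: (1,-5) → rotate → (-3.32729,3.86383) → ×s → (-7.58878,8.81249) → (-7.59,8.81)
v5: (3,-4.5) → rotate → (-4.82369,2.44581) → ×s → (-11.00173,5.57832) → (-11.00,5.58)
v6: (4,-3) → rotate → (-4.95783,0.64803) → ×s → (-11.30766,1.47801) → (-11.31,1.48)
v7: (5,5) → rotate → (-1.89881,-6.81135) → ×s → (-4.33074,-15.53512) → (-4.33,-15.54)
v8: (0,5) → rotate → (2.45627,-4.35508) → ×s → (5.60219,-9.93293) → (5.60,-9.93)

Cross-section at z=11.25: (9.63,1.50) (6.95,3.92) (-3.62,11.05) (-7.59,8.81) (-11.00,5.58) (-11.31,1.48) (-4.33,-15.54) (5.60,-9.93)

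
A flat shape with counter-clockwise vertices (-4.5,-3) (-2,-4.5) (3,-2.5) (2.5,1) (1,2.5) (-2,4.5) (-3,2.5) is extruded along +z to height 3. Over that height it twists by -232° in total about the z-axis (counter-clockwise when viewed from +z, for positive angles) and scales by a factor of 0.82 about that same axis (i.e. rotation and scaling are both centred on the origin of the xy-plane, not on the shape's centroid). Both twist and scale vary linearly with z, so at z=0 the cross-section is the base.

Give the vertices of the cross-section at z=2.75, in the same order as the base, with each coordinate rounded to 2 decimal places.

t = z/height = 2.75/3 = 0.916667
s = 1 + (scale-1)·z/height = 1 + (0.82-1)·2.75/3 = 0.835000
θ = twist·z/height = -232°·2.75/3 = -212.6667° = -3.711734 rad
cos θ = -0.841825, sin θ = 0.539751 (intermediates below are computed at full precision and shown rounded to 5 d.p.)
v1: (-4.5,-3) → rotate → (5.40746,0.09660) → ×s → (4.51523,0.08066) → (4.52,0.08)
v2: (-2,-4.5) → rotate → (4.11253,2.70871) → ×s → (3.43396,2.26177) → (3.43,2.26)
v3: (3,-2.5) → rotate → (-1.17610,3.72381) → ×s → (-0.98204,3.10938) → (-0.98,3.11)
v4: (2.5,1) → rotate → (-2.64431,0.50755) → ×s → (-2.20800,0.42381) → (-2.21,0.42)
v5: (1,2.5) → rotate → (-2.19120,-1.56481) → ×s → (-1.82965,-1.30662) → (-1.83,-1.31)
v6: (-2,4.5) → rotate → (-0.74523,-4.86771) → ×s → (-0.62227,-4.06454) → (-0.62,-4.06)
v7: (-3,2.5) → rotate → (1.17610,-3.72381) → ×s → (0.98204,-3.10938) → (0.98,-3.11)

Cross-section at z=2.75: (4.52,0.08) (3.43,2.26) (-0.98,3.11) (-2.21,0.42) (-1.83,-1.31) (-0.62,-4.06) (0.98,-3.11)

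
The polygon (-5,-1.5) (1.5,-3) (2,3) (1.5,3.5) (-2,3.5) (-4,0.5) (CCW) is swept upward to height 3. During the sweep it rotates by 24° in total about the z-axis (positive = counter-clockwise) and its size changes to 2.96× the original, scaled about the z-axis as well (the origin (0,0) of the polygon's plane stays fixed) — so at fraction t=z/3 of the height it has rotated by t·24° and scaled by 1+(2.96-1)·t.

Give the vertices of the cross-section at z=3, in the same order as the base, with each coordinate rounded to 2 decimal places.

t = z/height = 3/3 = 1
s = 1 + (scale-1)·z/height = 1 + (2.96-1)·3/3 = 2.960000
θ = twist·z/height = 24°·3/3 = 24.0000° = 0.418879 rad
cos θ = 0.913545, sin θ = 0.406737 (intermediates below are computed at full precision and shown rounded to 5 d.p.)
v1: (-5,-1.5) → rotate → (-3.95762,-3.40400) → ×s → (-11.71456,-10.07584) → (-11.71,-10.08)
v2: (1.5,-3) → rotate → (2.59053,-2.13053) → ×s → (7.66796,-6.30637) → (7.67,-6.31)
v3: (2,3) → rotate → (0.60688,3.55411) → ×s → (1.79637,10.52016) → (1.80,10.52)
v4: (1.5,3.5) → rotate → (-0.05326,3.80751) → ×s → (-0.15765,11.27024) → (-0.16,11.27)
v5: (-2,3.5) → rotate → (-3.25067,2.38394) → ×s → (-9.62198,7.05645) → (-9.62,7.06)
v6: (-4,0.5) → rotate → (-3.85755,-1.17017) → ×s → (-11.41835,-3.46371) → (-11.42,-3.46)

Cross-section at z=3: (-11.71,-10.08) (7.67,-6.31) (1.80,10.52) (-0.16,11.27) (-9.62,7.06) (-11.42,-3.46)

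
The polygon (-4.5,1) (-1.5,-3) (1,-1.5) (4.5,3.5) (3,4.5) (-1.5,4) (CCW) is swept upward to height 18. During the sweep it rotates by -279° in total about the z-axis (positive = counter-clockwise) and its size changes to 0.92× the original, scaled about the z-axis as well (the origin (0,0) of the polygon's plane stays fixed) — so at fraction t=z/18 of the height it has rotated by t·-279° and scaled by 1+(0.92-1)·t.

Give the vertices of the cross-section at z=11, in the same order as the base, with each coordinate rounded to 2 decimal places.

Cross-section at z=11: (4.38,-0.23) (0.94,3.05) (-1.17,1.25) (-3.67,-3.99) (-2.11,-4.69) (2.04,-3.52)

t = z/height = 11/18 = 0.611111
s = 1 + (scale-1)·z/height = 1 + (0.92-1)·11/18 = 0.951111
θ = twist·z/height = -279°·11/18 = -170.5000° = -2.975786 rad
cos θ = -0.986286, sin θ = -0.165048 (intermediates below are computed at full precision and shown rounded to 5 d.p.)
v1: (-4.5,1) → rotate → (4.60333,-0.24357) → ×s → (4.37828,-0.23166) → (4.38,-0.23)
v2: (-1.5,-3) → rotate → (0.98429,3.20643) → ×s → (0.93616,3.04967) → (0.94,3.05)
v3: (1,-1.5) → rotate → (-1.23386,1.31438) → ×s → (-1.17354,1.25012) → (-1.17,1.25)
v4: (4.5,3.5) → rotate → (-3.86062,-4.19471) → ×s → (-3.67188,-3.98964) → (-3.67,-3.99)
v5: (3,4.5) → rotate → (-2.21614,-4.93343) → ×s → (-2.10780,-4.69224) → (-2.11,-4.69)
v6: (-1.5,4) → rotate → (2.13962,-3.69757) → ×s → (2.03502,-3.51680) → (2.04,-3.52)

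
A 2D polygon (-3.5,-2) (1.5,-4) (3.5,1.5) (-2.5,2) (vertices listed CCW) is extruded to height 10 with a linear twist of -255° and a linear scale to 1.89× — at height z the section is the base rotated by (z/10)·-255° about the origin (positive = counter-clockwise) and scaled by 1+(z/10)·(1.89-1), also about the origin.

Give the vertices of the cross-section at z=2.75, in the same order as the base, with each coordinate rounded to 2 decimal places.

t = z/height = 2.75/10 = 0.275
s = 1 + (scale-1)·z/height = 1 + (1.89-1)·2.75/10 = 1.244750
θ = twist·z/height = -255°·2.75/10 = -70.1250° = -1.223912 rad
cos θ = 0.339969, sin θ = -0.940437 (intermediates below are computed at full precision and shown rounded to 5 d.p.)
v1: (-3.5,-2) → rotate → (-3.07077,2.61159) → ×s → (-3.82234,3.25078) → (-3.82,3.25)
v2: (1.5,-4) → rotate → (-3.25179,-2.77053) → ×s → (-4.04767,-3.44862) → (-4.05,-3.45)
v3: (3.5,1.5) → rotate → (2.60055,-2.78157) → ×s → (3.23703,-3.46236) → (3.24,-3.46)
v4: (-2.5,2) → rotate → (1.03095,3.03103) → ×s → (1.28328,3.77287) → (1.28,3.77)

Cross-section at z=2.75: (-3.82,3.25) (-4.05,-3.45) (3.24,-3.46) (1.28,3.77)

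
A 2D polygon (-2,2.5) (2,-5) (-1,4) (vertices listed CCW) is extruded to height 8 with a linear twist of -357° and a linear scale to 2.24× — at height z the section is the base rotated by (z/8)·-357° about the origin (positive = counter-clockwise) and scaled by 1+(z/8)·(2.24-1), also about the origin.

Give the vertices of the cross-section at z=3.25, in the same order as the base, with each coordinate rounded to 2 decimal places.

Cross-section at z=3.25: (4.62,-1.36) (-6.77,4.44) (4.68,-4.07)

t = z/height = 3.25/8 = 0.40625
s = 1 + (scale-1)·z/height = 1 + (2.24-1)·3.25/8 = 1.503750
θ = twist·z/height = -357°·3.25/8 = -145.0313° = -2.531273 rad
cos θ = -0.819465, sin θ = -0.573130 (intermediates below are computed at full precision and shown rounded to 5 d.p.)
v1: (-2,2.5) → rotate → (3.07175,-0.90240) → ×s → (4.61915,-1.35699) → (4.62,-1.36)
v2: (2,-5) → rotate → (-4.50458,2.95106) → ×s → (-6.77376,4.43766) → (-6.77,4.44)
v3: (-1,4) → rotate → (3.11198,-2.70473) → ×s → (4.67964,-4.06724) → (4.68,-4.07)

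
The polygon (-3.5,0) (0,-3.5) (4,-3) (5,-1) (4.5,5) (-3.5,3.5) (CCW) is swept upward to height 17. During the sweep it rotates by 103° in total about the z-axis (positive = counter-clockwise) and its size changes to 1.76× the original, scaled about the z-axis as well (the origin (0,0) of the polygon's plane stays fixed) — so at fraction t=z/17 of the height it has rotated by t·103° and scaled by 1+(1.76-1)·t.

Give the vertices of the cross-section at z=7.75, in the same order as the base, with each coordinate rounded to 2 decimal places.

Cross-section at z=7.75: (-3.22,-3.44) (3.44,-3.22) (6.63,1.18) (5.58,4.00) (-0.78,9.02) (-6.66,-0.23)

t = z/height = 7.75/17 = 0.455882
s = 1 + (scale-1)·z/height = 1 + (1.76-1)·7.75/17 = 1.346471
θ = twist·z/height = 103°·7.75/17 = 46.9559° = 0.819535 rad
cos θ = 0.682561, sin θ = 0.730828 (intermediates below are computed at full precision and shown rounded to 5 d.p.)
v1: (-3.5,0) → rotate → (-2.38896,-2.55790) → ×s → (-3.21667,-3.44414) → (-3.22,-3.44)
v2: (0,-3.5) → rotate → (2.55790,-2.38896) → ×s → (3.44414,-3.21667) → (3.44,-3.22)
v3: (4,-3) → rotate → (4.92273,0.87563) → ×s → (6.62831,1.17901) → (6.63,1.18)
v4: (5,-1) → rotate → (4.14363,2.97158) → ×s → (5.57928,4.00115) → (5.58,4.00)
v5: (4.5,5) → rotate → (-0.58262,6.70153) → ×s → (-0.78448,9.02342) → (-0.78,9.02)
v6: (-3.5,3.5) → rotate → (-4.94686,-0.16893) → ×s → (-6.66081,-0.22747) → (-6.66,-0.23)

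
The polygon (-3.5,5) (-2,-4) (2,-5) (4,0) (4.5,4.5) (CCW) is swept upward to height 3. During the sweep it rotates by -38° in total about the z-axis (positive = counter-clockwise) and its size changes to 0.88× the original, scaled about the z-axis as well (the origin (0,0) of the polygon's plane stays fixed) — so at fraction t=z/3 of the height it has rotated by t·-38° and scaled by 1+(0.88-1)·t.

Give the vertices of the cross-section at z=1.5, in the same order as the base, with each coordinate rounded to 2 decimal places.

t = z/height = 1.5/3 = 0.5
s = 1 + (scale-1)·z/height = 1 + (0.88-1)·1.5/3 = 0.940000
θ = twist·z/height = -38°·1.5/3 = -19.0000° = -0.331613 rad
cos θ = 0.945519, sin θ = -0.325568 (intermediates below are computed at full precision and shown rounded to 5 d.p.)
v1: (-3.5,5) → rotate → (-1.68147,5.86708) → ×s → (-1.58059,5.51506) → (-1.58,5.52)
v2: (-2,-4) → rotate → (-3.19331,-3.13094) → ×s → (-3.00171,-2.94308) → (-3.00,-2.94)
v3: (2,-5) → rotate → (0.26320,-5.37873) → ×s → (0.24740,-5.05601) → (0.25,-5.06)
v4: (4,0) → rotate → (3.78207,-1.30227) → ×s → (3.55515,-1.22414) → (3.56,-1.22)
v5: (4.5,4.5) → rotate → (5.71989,2.78978) → ×s → (5.37670,2.62239) → (5.38,2.62)

Cross-section at z=1.5: (-1.58,5.52) (-3.00,-2.94) (0.25,-5.06) (3.56,-1.22) (5.38,2.62)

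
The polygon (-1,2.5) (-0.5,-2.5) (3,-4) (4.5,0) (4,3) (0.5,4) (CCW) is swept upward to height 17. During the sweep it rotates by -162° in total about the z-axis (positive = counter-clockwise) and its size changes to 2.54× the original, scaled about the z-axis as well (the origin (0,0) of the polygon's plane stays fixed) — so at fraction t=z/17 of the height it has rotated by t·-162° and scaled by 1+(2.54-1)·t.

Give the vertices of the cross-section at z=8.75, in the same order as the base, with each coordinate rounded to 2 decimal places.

t = z/height = 8.75/17 = 0.514706
s = 1 + (scale-1)·z/height = 1 + (2.54-1)·8.75/17 = 1.792647
θ = twist·z/height = -162°·8.75/17 = -83.3824° = -1.455297 rad
cos θ = 0.115243, sin θ = -0.993337 (intermediates below are computed at full precision and shown rounded to 5 d.p.)
v1: (-1,2.5) → rotate → (2.36810,1.28145) → ×s → (4.24517,2.29718) → (4.25,2.30)
v2: (-0.5,-2.5) → rotate → (-2.54096,0.20856) → ×s → (-4.55505,0.37388) → (-4.56,0.37)
v3: (3,-4) → rotate → (-3.62762,-3.44098) → ×s → (-6.50304,-6.16847) → (-6.50,-6.17)
v4: (4.5,0) → rotate → (0.51859,-4.47002) → ×s → (0.92966,-8.01316) → (0.93,-8.01)
v5: (4,3) → rotate → (3.44098,-3.62762) → ×s → (6.16847,-6.50304) → (6.17,-6.50)
v6: (0.5,4) → rotate → (4.03097,-0.03570) → ×s → (7.22611,-0.06399) → (7.23,-0.06)

Cross-section at z=8.75: (4.25,2.30) (-4.56,0.37) (-6.50,-6.17) (0.93,-8.01) (6.17,-6.50) (7.23,-0.06)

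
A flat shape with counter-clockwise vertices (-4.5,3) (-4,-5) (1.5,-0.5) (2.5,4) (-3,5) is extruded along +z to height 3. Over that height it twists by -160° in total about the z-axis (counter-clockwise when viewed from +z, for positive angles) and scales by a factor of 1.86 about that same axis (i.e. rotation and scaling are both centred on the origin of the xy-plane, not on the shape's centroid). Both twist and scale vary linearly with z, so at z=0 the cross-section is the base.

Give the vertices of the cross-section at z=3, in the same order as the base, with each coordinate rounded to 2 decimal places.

t = z/height = 3/3 = 1
s = 1 + (scale-1)·z/height = 1 + (1.86-1)·3/3 = 1.860000
θ = twist·z/height = -160°·3/3 = -160.0000° = -2.792527 rad
cos θ = -0.939693, sin θ = -0.342020 (intermediates below are computed at full precision and shown rounded to 5 d.p.)
v1: (-4.5,3) → rotate → (5.25468,-1.27999) → ×s → (9.77370,-2.38078) → (9.77,-2.38)
v2: (-4,-5) → rotate → (2.04867,6.06654) → ×s → (3.81053,11.28377) → (3.81,11.28)
v3: (1.5,-0.5) → rotate → (-1.58055,-0.04318) → ×s → (-2.93982,-0.08032) → (-2.94,-0.08)
v4: (2.5,4) → rotate → (-0.98115,-4.61382) → ×s → (-1.82494,-8.58171) → (-1.82,-8.58)
v5: (-3,5) → rotate → (4.52918,-3.67240) → ×s → (8.42427,-6.83067) → (8.42,-6.83)

Cross-section at z=3: (9.77,-2.38) (3.81,11.28) (-2.94,-0.08) (-1.82,-8.58) (8.42,-6.83)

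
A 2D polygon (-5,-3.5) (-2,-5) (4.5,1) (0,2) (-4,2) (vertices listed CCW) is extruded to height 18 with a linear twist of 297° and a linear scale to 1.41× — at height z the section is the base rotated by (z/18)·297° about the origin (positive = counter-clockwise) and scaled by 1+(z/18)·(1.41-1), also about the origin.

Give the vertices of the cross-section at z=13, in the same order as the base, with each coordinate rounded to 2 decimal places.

t = z/height = 13/18 = 0.722222
s = 1 + (scale-1)·z/height = 1 + (1.41-1)·13/18 = 1.296111
θ = twist·z/height = 297°·13/18 = 214.5000° = 3.743731 rad
cos θ = -0.824126, sin θ = -0.566406 (intermediates below are computed at full precision and shown rounded to 5 d.p.)
v1: (-5,-3.5) → rotate → (2.13821,5.71647) → ×s → (2.77136,7.40918) → (2.77,7.41)
v2: (-2,-5) → rotate → (-1.18378,5.25344) → ×s → (-1.53431,6.80905) → (-1.53,6.81)
v3: (4.5,1) → rotate → (-3.14216,-3.37295) → ×s → (-4.07259,-4.37172) → (-4.07,-4.37)
v4: (0,2) → rotate → (1.13281,-1.64825) → ×s → (1.46825,-2.13632) → (1.47,-2.14)
v5: (-4,2) → rotate → (4.42932,0.61737) → ×s → (5.74089,0.80018) → (5.74,0.80)

Cross-section at z=13: (2.77,7.41) (-1.53,6.81) (-4.07,-4.37) (1.47,-2.14) (5.74,0.80)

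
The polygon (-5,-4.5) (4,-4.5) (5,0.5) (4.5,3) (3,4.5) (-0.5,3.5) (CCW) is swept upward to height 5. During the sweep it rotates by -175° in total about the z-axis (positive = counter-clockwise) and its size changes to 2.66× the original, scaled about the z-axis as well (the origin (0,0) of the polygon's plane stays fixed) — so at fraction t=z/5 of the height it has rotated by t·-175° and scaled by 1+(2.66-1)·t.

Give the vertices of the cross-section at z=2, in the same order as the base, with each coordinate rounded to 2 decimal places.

Cross-section at z=2: (-9.88,5.26) (-4.76,-8.82) (3.63,-7.53) (7.25,-5.33) (8.74,-2.13) (5.19,2.77)

t = z/height = 2/5 = 0.4
s = 1 + (scale-1)·z/height = 1 + (2.66-1)·2/5 = 1.664000
θ = twist·z/height = -175°·2/5 = -70.0000° = -1.221730 rad
cos θ = 0.342020, sin θ = -0.939693 (intermediates below are computed at full precision and shown rounded to 5 d.p.)
v1: (-5,-4.5) → rotate → (-5.93872,3.15937) → ×s → (-9.88203,5.25720) → (-9.88,5.26)
v2: (4,-4.5) → rotate → (-2.86054,-5.29786) → ×s → (-4.75993,-8.81564) → (-4.76,-8.82)
v3: (5,0.5) → rotate → (2.17995,-4.52745) → ×s → (3.62743,-7.53368) → (3.63,-7.53)
v4: (4.5,3) → rotate → (4.35817,-3.20256) → ×s → (7.25199,-5.32905) → (7.25,-5.33)
v5: (3,4.5) → rotate → (5.25468,-1.27999) → ×s → (8.74378,-2.12990) → (8.74,-2.13)
v6: (-0.5,3.5) → rotate → (3.11791,1.66692) → ×s → (5.18821,2.77375) → (5.19,2.77)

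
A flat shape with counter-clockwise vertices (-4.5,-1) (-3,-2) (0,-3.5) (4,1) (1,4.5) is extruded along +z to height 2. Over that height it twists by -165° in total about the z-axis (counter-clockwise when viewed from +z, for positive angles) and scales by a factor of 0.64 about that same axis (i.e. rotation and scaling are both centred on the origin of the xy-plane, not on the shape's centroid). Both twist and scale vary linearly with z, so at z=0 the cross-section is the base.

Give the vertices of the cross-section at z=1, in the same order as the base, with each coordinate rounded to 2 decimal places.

Cross-section at z=1: (-1.29,3.55) (-1.95,2.22) (-2.85,-0.37) (1.24,-3.14) (3.77,-0.33)

t = z/height = 1/2 = 0.5
s = 1 + (scale-1)·z/height = 1 + (0.64-1)·1/2 = 0.820000
θ = twist·z/height = -165°·1/2 = -82.5000° = -1.439897 rad
cos θ = 0.130526, sin θ = -0.991445 (intermediates below are computed at full precision and shown rounded to 5 d.p.)
v1: (-4.5,-1) → rotate → (-1.57881,4.33098) → ×s → (-1.29463,3.55140) → (-1.29,3.55)
v2: (-3,-2) → rotate → (-2.37447,2.71328) → ×s → (-1.94706,2.22489) → (-1.95,2.22)
v3: (0,-3.5) → rotate → (-3.47006,-0.45684) → ×s → (-2.84545,-0.37461) → (-2.85,-0.37)
v4: (4,1) → rotate → (1.51355,-3.83525) → ×s → (1.24111,-3.14491) → (1.24,-3.14)
v5: (1,4.5) → rotate → (4.59203,-0.40408) → ×s → (3.76546,-0.33134) → (3.77,-0.33)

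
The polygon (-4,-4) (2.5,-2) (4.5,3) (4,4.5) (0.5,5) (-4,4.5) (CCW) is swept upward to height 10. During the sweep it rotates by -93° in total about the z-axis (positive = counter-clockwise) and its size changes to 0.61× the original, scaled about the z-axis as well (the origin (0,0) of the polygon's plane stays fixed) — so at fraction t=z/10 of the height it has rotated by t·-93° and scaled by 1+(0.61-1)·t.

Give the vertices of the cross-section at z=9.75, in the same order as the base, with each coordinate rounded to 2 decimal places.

t = z/height = 9.75/10 = 0.975
s = 1 + (scale-1)·z/height = 1 + (0.61-1)·9.75/10 = 0.619750
θ = twist·z/height = -93°·9.75/10 = -90.6750° = -1.582577 rad
cos θ = -0.011781, sin θ = -0.999931 (intermediates below are computed at full precision and shown rounded to 5 d.p.)
v1: (-4,-4) → rotate → (-3.95260,4.04685) → ×s → (-2.44962,2.50803) → (-2.45,2.51)
v2: (2.5,-2) → rotate → (-2.02931,-2.47627) → ×s → (-1.25767,-1.53467) → (-1.26,-1.53)
v3: (4.5,3) → rotate → (2.94678,-4.53503) → ×s → (1.82627,-2.81058) → (1.83,-2.81)
v4: (4,4.5) → rotate → (4.45256,-4.05274) → ×s → (2.75948,-2.51168) → (2.76,-2.51)
v5: (0.5,5) → rotate → (4.99376,-0.55887) → ×s → (3.09488,-0.34636) → (3.09,-0.35)
v6: (-4,4.5) → rotate → (4.54681,3.94671) → ×s → (2.81789,2.44597) → (2.82,2.45)

Cross-section at z=9.75: (-2.45,2.51) (-1.26,-1.53) (1.83,-2.81) (2.76,-2.51) (3.09,-0.35) (2.82,2.45)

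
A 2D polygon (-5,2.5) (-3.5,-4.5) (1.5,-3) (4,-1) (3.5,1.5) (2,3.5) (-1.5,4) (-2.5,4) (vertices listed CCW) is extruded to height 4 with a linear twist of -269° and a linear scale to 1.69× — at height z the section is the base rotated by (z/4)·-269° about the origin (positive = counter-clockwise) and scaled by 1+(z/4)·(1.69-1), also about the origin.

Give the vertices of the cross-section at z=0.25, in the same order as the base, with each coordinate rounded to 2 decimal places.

t = z/height = 0.25/4 = 0.0625
s = 1 + (scale-1)·z/height = 1 + (1.69-1)·0.25/4 = 1.043125
θ = twist·z/height = -269°·0.25/4 = -16.8125° = -0.293433 rad
cos θ = 0.957256, sin θ = -0.289241 (intermediates below are computed at full precision and shown rounded to 5 d.p.)
v1: (-5,2.5) → rotate → (-4.06318,3.83934) → ×s → (-4.23841,4.00492) → (-4.24,4.00)
v2: (-3.5,-4.5) → rotate → (-4.65198,-3.29531) → ×s → (-4.85260,-3.43742) → (-4.85,-3.44)
v3: (1.5,-3) → rotate → (0.56816,-3.30563) → ×s → (0.59266,-3.44819) → (0.59,-3.45)
v4: (4,-1) → rotate → (3.53979,-2.11422) → ×s → (3.69244,-2.20539) → (3.69,-2.21)
v5: (3.5,1.5) → rotate → (3.78426,0.42354) → ×s → (3.94745,0.44181) → (3.95,0.44)
v6: (2,3.5) → rotate → (2.92686,2.77192) → ×s → (3.05308,2.89146) → (3.05,2.89)
v7: (-1.5,4) → rotate → (-0.27892,4.26289) → ×s → (-0.29095,4.44672) → (-0.29,4.45)
v8: (-2.5,4) → rotate → (-1.23618,4.55213) → ×s → (-1.28949,4.74844) → (-1.29,4.75)

Cross-section at z=0.25: (-4.24,4.00) (-4.85,-3.44) (0.59,-3.45) (3.69,-2.21) (3.95,0.44) (3.05,2.89) (-0.29,4.45) (-1.29,4.75)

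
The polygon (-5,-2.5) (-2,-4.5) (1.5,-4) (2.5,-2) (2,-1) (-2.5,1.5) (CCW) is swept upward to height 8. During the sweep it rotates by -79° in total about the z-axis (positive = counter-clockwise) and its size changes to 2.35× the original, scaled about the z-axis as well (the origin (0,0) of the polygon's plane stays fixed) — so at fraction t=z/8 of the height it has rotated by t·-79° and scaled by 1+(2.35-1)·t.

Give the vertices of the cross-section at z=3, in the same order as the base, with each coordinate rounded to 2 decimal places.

t = z/height = 3/8 = 0.375
s = 1 + (scale-1)·z/height = 1 + (2.35-1)·3/8 = 1.506250
θ = twist·z/height = -79°·3/8 = -29.6250° = -0.517054 rad
cos θ = 0.869279, sin θ = -0.494321 (intermediates below are computed at full precision and shown rounded to 5 d.p.)
v1: (-5,-2.5) → rotate → (-5.58220,0.29841) → ×s → (-8.40819,0.44948) → (-8.41,0.45)
v2: (-2,-4.5) → rotate → (-3.96300,-2.92311) → ×s → (-5.96927,-4.40294) → (-5.97,-4.40)
v3: (1.5,-4) → rotate → (-0.67337,-4.21860) → ×s → (-1.01426,-6.35426) → (-1.01,-6.35)
v4: (2.5,-2) → rotate → (1.18456,-2.97436) → ×s → (1.78424,-4.48013) → (1.78,-4.48)
v5: (2,-1) → rotate → (1.24424,-1.85792) → ×s → (1.87413,-2.79849) → (1.87,-2.80)
v6: (-2.5,1.5) → rotate → (-1.43172,2.53972) → ×s → (-2.15652,3.82546) → (-2.16,3.83)

Cross-section at z=3: (-8.41,0.45) (-5.97,-4.40) (-1.01,-6.35) (1.78,-4.48) (1.87,-2.80) (-2.16,3.83)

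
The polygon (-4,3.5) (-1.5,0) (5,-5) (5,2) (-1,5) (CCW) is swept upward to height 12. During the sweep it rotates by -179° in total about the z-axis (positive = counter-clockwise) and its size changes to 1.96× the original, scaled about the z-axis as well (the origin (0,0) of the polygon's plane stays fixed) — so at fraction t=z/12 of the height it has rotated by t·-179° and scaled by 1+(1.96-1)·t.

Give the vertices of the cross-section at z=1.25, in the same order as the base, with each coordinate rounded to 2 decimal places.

Cross-section at z=1.25: (-2.94,5.05) (-1.56,0.53) (3.45,-6.97) (5.91,0.33) (0.72,5.56)

t = z/height = 1.25/12 = 0.104167
s = 1 + (scale-1)·z/height = 1 + (1.96-1)·1.25/12 = 1.100000
θ = twist·z/height = -179°·1.25/12 = -18.6458° = -0.325431 rad
cos θ = 0.947513, sin θ = -0.319717 (intermediates below are computed at full precision and shown rounded to 5 d.p.)
v1: (-4,3.5) → rotate → (-2.67104,4.59516) → ×s → (-2.93815,5.05468) → (-2.94,5.05)
v2: (-1.5,0) → rotate → (-1.42127,0.47958) → ×s → (-1.56340,0.52753) → (-1.56,0.53)
v3: (5,-5) → rotate → (3.13898,-6.33615) → ×s → (3.45288,-6.96977) → (3.45,-6.97)
v4: (5,2) → rotate → (5.37700,0.29644) → ×s → (5.91470,0.32608) → (5.91,0.33)
v5: (-1,5) → rotate → (0.65107,5.05728) → ×s → (0.71618,5.56301) → (0.72,5.56)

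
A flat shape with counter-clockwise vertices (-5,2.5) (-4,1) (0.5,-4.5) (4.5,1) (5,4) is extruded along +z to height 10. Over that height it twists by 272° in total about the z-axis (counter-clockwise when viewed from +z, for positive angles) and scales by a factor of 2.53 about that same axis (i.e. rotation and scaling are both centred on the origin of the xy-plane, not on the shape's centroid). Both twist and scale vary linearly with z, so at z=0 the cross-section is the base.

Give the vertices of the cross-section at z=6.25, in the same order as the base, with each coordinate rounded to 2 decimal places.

Cross-section at z=6.25: (8.78,-6.51) (7.37,-3.29) (0.57,8.84) (-9.01,-0.40) (-10.99,-6.01)

t = z/height = 6.25/10 = 0.625
s = 1 + (scale-1)·z/height = 1 + (2.53-1)·6.25/10 = 1.956250
θ = twist·z/height = 272°·6.25/10 = 170.0000° = 2.967060 rad
cos θ = -0.984808, sin θ = 0.173648 (intermediates below are computed at full precision and shown rounded to 5 d.p.)
v1: (-5,2.5) → rotate → (4.48992,-3.33026) → ×s → (8.78340,-6.51482) → (8.78,-6.51)
v2: (-4,1) → rotate → (3.76558,-1.67940) → ×s → (7.36642,-3.28533) → (7.37,-3.29)
v3: (0.5,-4.5) → rotate → (0.28901,4.51846) → ×s → (0.56538,8.83924) → (0.57,8.84)
v4: (4.5,1) → rotate → (-4.60528,-0.20339) → ×s → (-9.00908,-0.39788) → (-9.01,-0.40)
v5: (5,4) → rotate → (-5.61863,-3.07099) → ×s → (-10.99145,-6.00762) → (-10.99,-6.01)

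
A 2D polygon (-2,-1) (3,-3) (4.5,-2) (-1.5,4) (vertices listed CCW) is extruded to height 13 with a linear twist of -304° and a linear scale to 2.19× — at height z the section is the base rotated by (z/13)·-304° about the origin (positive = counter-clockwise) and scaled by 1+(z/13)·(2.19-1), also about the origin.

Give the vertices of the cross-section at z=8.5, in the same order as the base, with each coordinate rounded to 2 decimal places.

t = z/height = 8.5/13 = 0.653846
s = 1 + (scale-1)·z/height = 1 + (2.19-1)·8.5/13 = 1.778077
θ = twist·z/height = -304°·8.5/13 = -198.7692° = -3.469178 rad
cos θ = -0.946822, sin θ = 0.321757 (intermediates below are computed at full precision and shown rounded to 5 d.p.)
v1: (-2,-1) → rotate → (2.21540,0.30331) → ×s → (3.93915,0.53930) → (3.94,0.54)
v2: (3,-3) → rotate → (-1.87519,3.80574) → ×s → (-3.33424,6.76690) → (-3.33,6.77)
v3: (4.5,-2) → rotate → (-3.61719,3.34155) → ×s → (-6.43163,5.94154) → (-6.43,5.94)
v4: (-1.5,4) → rotate → (0.13320,-4.26992) → ×s → (0.23685,-7.59225) → (0.24,-7.59)

Cross-section at z=8.5: (3.94,0.54) (-3.33,6.77) (-6.43,5.94) (0.24,-7.59)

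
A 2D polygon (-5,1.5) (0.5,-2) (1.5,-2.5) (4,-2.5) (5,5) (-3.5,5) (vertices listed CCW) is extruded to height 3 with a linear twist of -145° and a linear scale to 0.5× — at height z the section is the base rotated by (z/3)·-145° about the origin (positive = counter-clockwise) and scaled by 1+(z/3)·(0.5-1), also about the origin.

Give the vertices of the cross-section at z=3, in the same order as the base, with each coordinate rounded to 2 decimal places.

Cross-section at z=3: (2.48,0.82) (-0.78,0.68) (-1.33,0.59) (-2.36,-0.12) (-0.61,-3.48) (2.87,-1.04)

t = z/height = 3/3 = 1
s = 1 + (scale-1)·z/height = 1 + (0.5-1)·3/3 = 0.500000
θ = twist·z/height = -145°·3/3 = -145.0000° = -2.530727 rad
cos θ = -0.819152, sin θ = -0.573576 (intermediates below are computed at full precision and shown rounded to 5 d.p.)
v1: (-5,1.5) → rotate → (4.95612,1.63915) → ×s → (2.47806,0.81958) → (2.48,0.82)
v2: (0.5,-2) → rotate → (-1.55673,1.35152) → ×s → (-0.77836,0.67576) → (-0.78,0.68)
v3: (1.5,-2.5) → rotate → (-2.66267,1.18752) → ×s → (-1.33133,0.59376) → (-1.33,0.59)
v4: (4,-2.5) → rotate → (-4.71055,-0.24643) → ×s → (-2.35527,-0.12321) → (-2.36,-0.12)
v5: (5,5) → rotate → (-1.22788,-6.96364) → ×s → (-0.61394,-3.48182) → (-0.61,-3.48)
v6: (-3.5,5) → rotate → (5.73491,-2.08824) → ×s → (2.86746,-1.04412) → (2.87,-1.04)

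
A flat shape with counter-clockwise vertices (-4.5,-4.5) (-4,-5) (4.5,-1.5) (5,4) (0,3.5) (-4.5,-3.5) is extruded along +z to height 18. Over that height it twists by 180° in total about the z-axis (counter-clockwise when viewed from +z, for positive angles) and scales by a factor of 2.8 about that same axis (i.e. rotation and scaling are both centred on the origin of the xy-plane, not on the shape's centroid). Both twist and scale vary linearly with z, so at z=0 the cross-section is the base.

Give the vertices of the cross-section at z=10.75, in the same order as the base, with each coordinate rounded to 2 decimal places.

Cross-section at z=10.75: (11.71,-6.10) (12.39,-4.80) (0.16,9.84) (-11.04,7.40) (-6.93,-2.18) (9.73,-6.72)

t = z/height = 10.75/18 = 0.597222
s = 1 + (scale-1)·z/height = 1 + (2.8-1)·10.75/18 = 2.075000
θ = twist·z/height = 180°·10.75/18 = 107.5000° = 1.876229 rad
cos θ = -0.300706, sin θ = 0.953717 (intermediates below are computed at full precision and shown rounded to 5 d.p.)
v1: (-4.5,-4.5) → rotate → (5.64490,-2.93855) → ×s → (11.71317,-6.09749) → (11.71,-6.10)
v2: (-4,-5) → rotate → (5.97141,-2.31134) → ×s → (12.39067,-4.79603) → (12.39,-4.80)
v3: (4.5,-1.5) → rotate → (0.07740,4.74278) → ×s → (0.16060,9.84128) → (0.16,9.84)
v4: (5,4) → rotate → (-5.31840,3.56576) → ×s → (-11.03567,7.39896) → (-11.04,7.40)
v5: (0,3.5) → rotate → (-3.33801,-1.05247) → ×s → (-6.92637,-2.18388) → (-6.93,-2.18)
v6: (-4.5,-3.5) → rotate → (4.69119,-3.23926) → ×s → (9.73421,-6.72146) → (9.73,-6.72)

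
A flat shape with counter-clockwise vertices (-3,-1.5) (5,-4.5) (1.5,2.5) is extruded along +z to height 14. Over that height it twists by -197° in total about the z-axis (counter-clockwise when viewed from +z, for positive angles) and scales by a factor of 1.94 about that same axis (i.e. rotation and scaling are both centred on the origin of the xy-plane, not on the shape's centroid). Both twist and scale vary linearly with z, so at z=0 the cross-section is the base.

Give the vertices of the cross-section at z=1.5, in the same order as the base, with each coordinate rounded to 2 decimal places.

t = z/height = 1.5/14 = 0.107143
s = 1 + (scale-1)·z/height = 1 + (1.94-1)·1.5/14 = 1.100714
θ = twist·z/height = -197°·1.5/14 = -21.1071° = -0.368389 rad
cos θ = 0.932909, sin θ = -0.360113 (intermediates below are computed at full precision and shown rounded to 5 d.p.)
v1: (-3,-1.5) → rotate → (-3.33890,-0.31902) → ×s → (-3.67517,-0.35115) → (-3.68,-0.35)
v2: (5,-4.5) → rotate → (3.04403,-5.99865) → ×s → (3.35061,-6.60280) → (3.35,-6.60)
v3: (1.5,2.5) → rotate → (2.29965,1.79210) → ×s → (2.53125,1.97259) → (2.53,1.97)

Cross-section at z=1.5: (-3.68,-0.35) (3.35,-6.60) (2.53,1.97)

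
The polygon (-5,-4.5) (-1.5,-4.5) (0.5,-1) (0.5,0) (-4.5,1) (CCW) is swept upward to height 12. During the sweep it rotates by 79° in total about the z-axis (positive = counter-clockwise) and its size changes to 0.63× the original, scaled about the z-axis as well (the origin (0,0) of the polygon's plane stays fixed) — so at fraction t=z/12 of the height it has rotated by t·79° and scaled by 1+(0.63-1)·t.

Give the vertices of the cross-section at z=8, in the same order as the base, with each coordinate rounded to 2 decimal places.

Cross-section at z=8: (0.41,-5.05) (2.01,-2.95) (0.83,-0.16) (0.23,0.30) (-2.65,-2.24)

t = z/height = 8/12 = 0.666667
s = 1 + (scale-1)·z/height = 1 + (0.63-1)·8/12 = 0.753333
θ = twist·z/height = 79°·8/12 = 52.6667° = 0.919207 rad
cos θ = 0.606451, sin θ = 0.795121 (intermediates below are computed at full precision and shown rounded to 5 d.p.)
v1: (-5,-4.5) → rotate → (0.54579,-6.70463) → ×s → (0.41116,-5.05082) → (0.41,-5.05)
v2: (-1.5,-4.5) → rotate → (2.66837,-3.92171) → ×s → (2.01017,-2.95436) → (2.01,-2.95)
v3: (0.5,-1) → rotate → (1.09835,-0.20889) → ×s → (0.82742,-0.15736) → (0.83,-0.16)
v4: (0.5,0) → rotate → (0.30323,0.39756) → ×s → (0.22843,0.29950) → (0.23,0.30)
v5: (-4.5,1) → rotate → (-3.52415,-2.97159) → ×s → (-2.65486,-2.23860) → (-2.65,-2.24)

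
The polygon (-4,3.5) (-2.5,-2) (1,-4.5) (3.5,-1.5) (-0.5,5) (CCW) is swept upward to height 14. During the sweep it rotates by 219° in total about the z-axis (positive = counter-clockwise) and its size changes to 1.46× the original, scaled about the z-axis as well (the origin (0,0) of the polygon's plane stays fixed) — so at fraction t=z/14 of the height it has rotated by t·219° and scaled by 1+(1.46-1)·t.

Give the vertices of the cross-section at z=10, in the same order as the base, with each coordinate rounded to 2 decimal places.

t = z/height = 10/14 = 0.714286
s = 1 + (scale-1)·z/height = 1 + (1.46-1)·10/14 = 1.328571
θ = twist·z/height = 219°·10/14 = 156.4286° = 2.730194 rad
cos θ = -0.916562, sin θ = 0.399892 (intermediates below are computed at full precision and shown rounded to 5 d.p.)
v1: (-4,3.5) → rotate → (2.26663,-4.80754) → ×s → (3.01138,-6.38715) → (3.01,-6.39)
v2: (-2.5,-2) → rotate → (3.09119,0.83339) → ×s → (4.10687,1.10722) → (4.11,1.11)
v3: (1,-4.5) → rotate → (0.88295,4.52442) → ×s → (1.17306,6.01102) → (1.17,6.01)
v4: (3.5,-1.5) → rotate → (-2.60813,2.77447) → ×s → (-3.46509,3.68608) → (-3.47,3.69)
v5: (-0.5,5) → rotate → (-1.54118,-4.78276) → ×s → (-2.04757,-6.35423) → (-2.05,-6.35)

Cross-section at z=10: (3.01,-6.39) (4.11,1.11) (1.17,6.01) (-3.47,3.69) (-2.05,-6.35)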